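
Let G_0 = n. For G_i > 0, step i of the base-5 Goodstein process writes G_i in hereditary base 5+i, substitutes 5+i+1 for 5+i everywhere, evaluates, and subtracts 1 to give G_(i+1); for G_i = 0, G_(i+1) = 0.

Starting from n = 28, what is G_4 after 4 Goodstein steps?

80

i=0: 28 = 5^2 + 3 (b=5); 5→6: 6^2 + 3 = 39; 39−1 = 38
i=1: 38 = 6^2 + 2 (b=6); 6→7: 7^2 + 2 = 51; 51−1 = 50
i=2: 50 = 7^2 + 1 (b=7); 7→8: 8^2 + 1 = 65; 65−1 = 64
i=3: 64 = 8^2 (b=8); 8→9: 9^2 = 81; 81−1 = 80
i=4: 80 = 8·9 + 8 (b=9); 9→10: 8·10 + 8 = 88; 88−1 = 87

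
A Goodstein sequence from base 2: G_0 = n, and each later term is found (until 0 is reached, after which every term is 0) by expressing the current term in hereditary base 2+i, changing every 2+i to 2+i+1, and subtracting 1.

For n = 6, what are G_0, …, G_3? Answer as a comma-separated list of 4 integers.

6, 29, 257, 3125

6 —HB2→ 2^2 + 2 —bump→ 3^3 + 3 = 30 —(−1)→ 29
29 —HB3→ 3^3 + 2 —bump→ 4^4 + 2 = 258 —(−1)→ 257
257 —HB4→ 4^4 + 1 —bump→ 5^5 + 1 = 3126 —(−1)→ 3125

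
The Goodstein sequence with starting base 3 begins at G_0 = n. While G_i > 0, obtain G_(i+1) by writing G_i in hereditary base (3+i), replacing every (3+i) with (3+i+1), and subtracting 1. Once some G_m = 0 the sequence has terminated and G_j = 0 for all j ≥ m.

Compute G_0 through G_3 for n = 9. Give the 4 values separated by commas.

9 —HB3→ 3^2 —bump→ 4^2 = 16 —(−1)→ 15
15 —HB4→ 3·4 + 3 —bump→ 3·5 + 3 = 18 —(−1)→ 17
17 —HB5→ 3·5 + 2 —bump→ 3·6 + 2 = 20 —(−1)→ 19

9, 15, 17, 19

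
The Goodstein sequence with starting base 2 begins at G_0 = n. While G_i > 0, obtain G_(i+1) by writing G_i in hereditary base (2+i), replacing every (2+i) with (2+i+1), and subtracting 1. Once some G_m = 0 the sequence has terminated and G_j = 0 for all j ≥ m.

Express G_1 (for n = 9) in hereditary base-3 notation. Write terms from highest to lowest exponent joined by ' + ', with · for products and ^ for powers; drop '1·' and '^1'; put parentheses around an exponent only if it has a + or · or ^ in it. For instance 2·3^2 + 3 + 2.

3^(3 + 1)

G_0 = 9. HB_2(9) = 2^(2 + 1) + 1. Bump = 82. G_1 = 81.
G_1 = 81. HB_3(81) = 3^(3 + 1). Bump = 1024. G_2 = 1023.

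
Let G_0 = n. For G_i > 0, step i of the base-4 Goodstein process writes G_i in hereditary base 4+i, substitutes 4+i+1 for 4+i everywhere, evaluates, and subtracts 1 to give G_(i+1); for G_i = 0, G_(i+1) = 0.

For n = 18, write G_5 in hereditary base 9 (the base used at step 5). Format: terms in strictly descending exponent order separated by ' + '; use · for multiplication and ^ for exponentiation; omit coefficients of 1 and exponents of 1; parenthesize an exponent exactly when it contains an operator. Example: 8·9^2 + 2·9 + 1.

(0) 18|_4 = 4^2 + 2 ↦ 5^2 + 2|_5 = 27 ⇒ 26
(1) 26|_5 = 5^2 + 1 ↦ 6^2 + 1|_6 = 37 ⇒ 36
(2) 36|_6 = 6^2 ↦ 7^2|_7 = 49 ⇒ 48
(3) 48|_7 = 6·7 + 6 ↦ 6·8 + 6|_8 = 54 ⇒ 53
(4) 53|_8 = 6·8 + 5 ↦ 6·9 + 5|_9 = 59 ⇒ 58
(5) 58|_9 = 6·9 + 4 ↦ 6·10 + 4|_10 = 64 ⇒ 63

6·9 + 4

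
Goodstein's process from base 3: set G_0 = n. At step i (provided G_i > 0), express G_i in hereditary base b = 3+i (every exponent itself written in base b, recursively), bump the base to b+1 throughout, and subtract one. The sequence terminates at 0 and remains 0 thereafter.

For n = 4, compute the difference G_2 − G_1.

0

step 0: 4 = 3 + 1; sub 4 for 3: 4 + 1; = 5; G_1 = 5−1 = 4
step 1: 4 = 4; sub 5 for 4: 5; = 5; G_2 = 5−1 = 4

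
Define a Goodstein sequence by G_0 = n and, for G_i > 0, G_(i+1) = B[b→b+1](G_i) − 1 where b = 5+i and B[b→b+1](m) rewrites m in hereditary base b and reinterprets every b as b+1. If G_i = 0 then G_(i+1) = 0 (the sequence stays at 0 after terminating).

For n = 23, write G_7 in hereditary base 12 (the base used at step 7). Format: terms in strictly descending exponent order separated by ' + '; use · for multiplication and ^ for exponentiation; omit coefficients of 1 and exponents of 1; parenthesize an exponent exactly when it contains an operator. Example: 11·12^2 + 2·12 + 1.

23 —HB5→ 4·5 + 3 —bump→ 4·6 + 3 = 27 —(−1)→ 26
26 —HB6→ 4·6 + 2 —bump→ 4·7 + 2 = 30 —(−1)→ 29
29 —HB7→ 4·7 + 1 —bump→ 4·8 + 1 = 33 —(−1)→ 32
32 —HB8→ 4·8 —bump→ 4·9 = 36 —(−1)→ 35
35 —HB9→ 3·9 + 8 —bump→ 3·10 + 8 = 38 —(−1)→ 37
37 —HB10→ 3·10 + 7 —bump→ 3·11 + 7 = 40 —(−1)→ 39
39 —HB11→ 3·11 + 6 —bump→ 3·12 + 6 = 42 —(−1)→ 41
41 —HB12→ 3·12 + 5 —bump→ 3·13 + 5 = 44 —(−1)→ 43

3·12 + 5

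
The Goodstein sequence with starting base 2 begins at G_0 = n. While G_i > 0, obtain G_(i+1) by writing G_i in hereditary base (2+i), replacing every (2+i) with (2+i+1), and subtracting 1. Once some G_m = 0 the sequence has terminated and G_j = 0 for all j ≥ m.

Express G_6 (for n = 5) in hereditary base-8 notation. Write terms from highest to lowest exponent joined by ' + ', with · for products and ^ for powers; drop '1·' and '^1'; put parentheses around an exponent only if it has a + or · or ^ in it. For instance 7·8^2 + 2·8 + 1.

3·8^3 + 3·8^2 + 2·8 + 7

base 2: 5 = 2^2 + 1; at 3: 3^3 + 1 = 28; next = 27
base 3: 27 = 3^3; at 4: 4^4 = 256; next = 255
base 4: 255 = 3·4^3 + 3·4^2 + 3·4 + 3; at 5: 3·5^3 + 3·5^2 + 3·5 + 3 = 468; next = 467
base 5: 467 = 3·5^3 + 3·5^2 + 3·5 + 2; at 6: 3·6^3 + 3·6^2 + 3·6 + 2 = 776; next = 775
base 6: 775 = 3·6^3 + 3·6^2 + 3·6 + 1; at 7: 3·7^3 + 3·7^2 + 3·7 + 1 = 1198; next = 1197
base 7: 1197 = 3·7^3 + 3·7^2 + 3·7; at 8: 3·8^3 + 3·8^2 + 3·8 = 1752; next = 1751
base 8: 1751 = 3·8^3 + 3·8^2 + 2·8 + 7; at 9: 3·9^3 + 3·9^2 + 2·9 + 7 = 2455; next = 2454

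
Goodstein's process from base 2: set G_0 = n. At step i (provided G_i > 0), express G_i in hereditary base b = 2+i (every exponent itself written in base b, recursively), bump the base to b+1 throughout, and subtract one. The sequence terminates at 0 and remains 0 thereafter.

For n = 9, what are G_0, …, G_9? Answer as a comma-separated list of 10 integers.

9, 81, 1023, 9842, 140743, 2471826, 50333399, 1162263921, 30000003325, 855935016215

G_0=9  [base 2] 2^(2 + 1) + 1  →[2↦3]→  3^(3 + 1) + 1 = 82  −1 ⇒ G_1=81
G_1=81  [base 3] 3^(3 + 1)  →[3↦4]→  4^(4 + 1) = 1024  −1 ⇒ G_2=1023
G_2=1023  [base 4] 3·4^4 + 3·4^3 + 3·4^2 + 3·4 + 3  →[4↦5]→  3·5^5 + 3·5^3 + 3·5^2 + 3·5 + 3 = 9843  −1 ⇒ G_3=9842
G_3=9842  [base 5] 3·5^5 + 3·5^3 + 3·5^2 + 3·5 + 2  →[5↦6]→  3·6^6 + 3·6^3 + 3·6^2 + 3·6 + 2 = 140744  −1 ⇒ G_4=140743
G_4=140743  [base 6] 3·6^6 + 3·6^3 + 3·6^2 + 3·6 + 1  →[6↦7]→  3·7^7 + 3·7^3 + 3·7^2 + 3·7 + 1 = 2471827  −1 ⇒ G_5=2471826
G_5=2471826  [base 7] 3·7^7 + 3·7^3 + 3·7^2 + 3·7  →[7↦8]→  3·8^8 + 3·8^3 + 3·8^2 + 3·8 = 50333400  −1 ⇒ G_6=50333399
G_6=50333399  [base 8] 3·8^8 + 3·8^3 + 3·8^2 + 2·8 + 7  →[8↦9]→  3·9^9 + 3·9^3 + 3·9^2 + 2·9 + 7 = 1162263922  −1 ⇒ G_7=1162263921
G_7=1162263921  [base 9] 3·9^9 + 3·9^3 + 3·9^2 + 2·9 + 6  →[9↦10]→  3·10^10 + 3·10^3 + 3·10^2 + 2·10 + 6 = 30000003326  −1 ⇒ G_8=30000003325
G_8=30000003325  [base 10] 3·10^10 + 3·10^3 + 3·10^2 + 2·10 + 5  →[10↦11]→  3·11^11 + 3·11^3 + 3·11^2 + 2·11 + 5 = 855935016216  −1 ⇒ G_9=855935016215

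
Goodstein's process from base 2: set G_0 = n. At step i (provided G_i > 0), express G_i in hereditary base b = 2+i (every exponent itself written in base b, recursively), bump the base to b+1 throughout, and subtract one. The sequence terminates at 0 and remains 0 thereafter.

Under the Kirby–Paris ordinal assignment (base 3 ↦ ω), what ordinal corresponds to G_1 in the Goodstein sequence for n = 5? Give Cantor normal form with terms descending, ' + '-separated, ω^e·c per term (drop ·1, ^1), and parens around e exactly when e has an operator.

(0) 5|_2 = 2^2 + 1 ↦ 3^3 + 1|_3 = 28 ⇒ 27
(1) 27|_3 = 3^3 ↦ 4^4|_4 = 256 ⇒ 255

ω^ω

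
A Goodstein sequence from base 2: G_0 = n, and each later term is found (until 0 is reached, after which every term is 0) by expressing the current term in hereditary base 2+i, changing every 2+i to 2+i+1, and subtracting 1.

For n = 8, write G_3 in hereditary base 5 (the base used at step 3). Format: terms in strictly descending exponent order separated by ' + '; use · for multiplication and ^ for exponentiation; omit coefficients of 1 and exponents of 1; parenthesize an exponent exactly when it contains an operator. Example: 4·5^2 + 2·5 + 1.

G_0 = 8. HB_2(8) = 2^(2 + 1). Bump = 81. G_1 = 80.
G_1 = 80. HB_3(80) = 2·3^3 + 2·3^2 + 2·3 + 2. Bump = 554. G_2 = 553.
G_2 = 553. HB_4(553) = 2·4^4 + 2·4^2 + 2·4 + 1. Bump = 6311. G_3 = 6310.
G_3 = 6310. HB_5(6310) = 2·5^5 + 2·5^2 + 2·5. Bump = 93396. G_4 = 93395.

2·5^5 + 2·5^2 + 2·5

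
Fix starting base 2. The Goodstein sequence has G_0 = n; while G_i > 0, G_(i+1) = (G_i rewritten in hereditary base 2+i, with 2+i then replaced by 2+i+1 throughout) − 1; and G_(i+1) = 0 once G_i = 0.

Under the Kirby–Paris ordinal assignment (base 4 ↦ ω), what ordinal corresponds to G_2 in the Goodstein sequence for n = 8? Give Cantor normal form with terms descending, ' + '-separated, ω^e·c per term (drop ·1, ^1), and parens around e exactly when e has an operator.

(0) 8|_2 = 2^(2 + 1) ↦ 3^(3 + 1)|_3 = 81 ⇒ 80
(1) 80|_3 = 2·3^3 + 2·3^2 + 2·3 + 2 ↦ 2·4^4 + 2·4^2 + 2·4 + 2|_4 = 554 ⇒ 553
(2) 553|_4 = 2·4^4 + 2·4^2 + 2·4 + 1 ↦ 2·5^5 + 2·5^2 + 2·5 + 1|_5 = 6311 ⇒ 6310

ω^ω·2 + ω^2·2 + ω·2 + 1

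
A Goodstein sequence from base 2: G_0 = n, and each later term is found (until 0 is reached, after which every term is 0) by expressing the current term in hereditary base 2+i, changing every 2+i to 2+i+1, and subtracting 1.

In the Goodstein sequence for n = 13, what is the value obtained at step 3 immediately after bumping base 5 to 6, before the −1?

280712

i=0: 13 = 2^(2 + 1) + 2^2 + 1 (b=2); 2→3: 3^(3 + 1) + 3^3 + 1 = 109; 109−1 = 108
i=1: 108 = 3^(3 + 1) + 3^3 (b=3); 3→4: 4^(4 + 1) + 4^4 = 1280; 1280−1 = 1279
i=2: 1279 = 4^(4 + 1) + 3·4^3 + 3·4^2 + 3·4 + 3 (b=4); 4→5: 5^(5 + 1) + 3·5^3 + 3·5^2 + 3·5 + 3 = 16093; 16093−1 = 16092
i=3: 16092 = 5^(5 + 1) + 3·5^3 + 3·5^2 + 3·5 + 2 (b=5); 5→6: 6^(6 + 1) + 3·6^3 + 3·6^2 + 3·6 + 2 = 280712; 280712−1 = 280711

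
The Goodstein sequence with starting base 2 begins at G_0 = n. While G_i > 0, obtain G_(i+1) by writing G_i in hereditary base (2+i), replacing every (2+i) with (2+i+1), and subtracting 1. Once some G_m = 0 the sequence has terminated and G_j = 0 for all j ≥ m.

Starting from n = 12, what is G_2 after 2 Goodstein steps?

i=0: 12 = 2^(2 + 1) + 2^2 (b=2); 2→3: 3^(3 + 1) + 3^3 = 108; 108−1 = 107
i=1: 107 = 3^(3 + 1) + 2·3^2 + 2·3 + 2 (b=3); 3→4: 4^(4 + 1) + 2·4^2 + 2·4 + 2 = 1066; 1066−1 = 1065
i=2: 1065 = 4^(4 + 1) + 2·4^2 + 2·4 + 1 (b=4); 4→5: 5^(5 + 1) + 2·5^2 + 2·5 + 1 = 15686; 15686−1 = 15685

1065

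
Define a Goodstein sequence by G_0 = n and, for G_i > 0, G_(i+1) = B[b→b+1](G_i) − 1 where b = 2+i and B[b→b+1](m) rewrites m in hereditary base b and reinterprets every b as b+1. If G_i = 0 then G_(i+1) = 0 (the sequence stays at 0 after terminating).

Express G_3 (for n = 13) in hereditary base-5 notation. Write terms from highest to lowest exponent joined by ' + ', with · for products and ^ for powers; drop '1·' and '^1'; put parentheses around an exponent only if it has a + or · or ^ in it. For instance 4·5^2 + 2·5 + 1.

G_0=13  [base 2] 2^(2 + 1) + 2^2 + 1  →[2↦3]→  3^(3 + 1) + 3^3 + 1 = 109  −1 ⇒ G_1=108
G_1=108  [base 3] 3^(3 + 1) + 3^3  →[3↦4]→  4^(4 + 1) + 4^4 = 1280  −1 ⇒ G_2=1279
G_2=1279  [base 4] 4^(4 + 1) + 3·4^3 + 3·4^2 + 3·4 + 3  →[4↦5]→  5^(5 + 1) + 3·5^3 + 3·5^2 + 3·5 + 3 = 16093  −1 ⇒ G_3=16092
G_3=16092  [base 5] 5^(5 + 1) + 3·5^3 + 3·5^2 + 3·5 + 2  →[5↦6]→  6^(6 + 1) + 3·6^3 + 3·6^2 + 3·6 + 2 = 280712  −1 ⇒ G_4=280711

5^(5 + 1) + 3·5^3 + 3·5^2 + 3·5 + 2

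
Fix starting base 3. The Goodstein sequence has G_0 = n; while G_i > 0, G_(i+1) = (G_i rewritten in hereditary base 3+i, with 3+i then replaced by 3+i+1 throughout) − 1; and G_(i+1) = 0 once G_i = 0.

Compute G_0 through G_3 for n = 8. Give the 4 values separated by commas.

[0] 8 ≡ 2·3 + 2 (base 3). Lift 4: 10. −1: 9.
[1] 9 ≡ 2·4 + 1 (base 4). Lift 5: 11. −1: 10.
[2] 10 ≡ 2·5 (base 5). Lift 6: 12. −1: 11.

8, 9, 10, 11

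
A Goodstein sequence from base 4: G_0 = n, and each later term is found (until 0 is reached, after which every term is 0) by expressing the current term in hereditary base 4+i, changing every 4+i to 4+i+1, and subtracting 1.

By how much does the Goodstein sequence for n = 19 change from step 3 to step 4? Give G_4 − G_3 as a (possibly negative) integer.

14

step 0: 19 = 4^2 + 3; sub 5 for 4: 5^2 + 3; = 28; G_1 = 28−1 = 27
step 1: 27 = 5^2 + 2; sub 6 for 5: 6^2 + 2; = 38; G_2 = 38−1 = 37
step 2: 37 = 6^2 + 1; sub 7 for 6: 7^2 + 1; = 50; G_3 = 50−1 = 49
step 3: 49 = 7^2; sub 8 for 7: 8^2; = 64; G_4 = 64−1 = 63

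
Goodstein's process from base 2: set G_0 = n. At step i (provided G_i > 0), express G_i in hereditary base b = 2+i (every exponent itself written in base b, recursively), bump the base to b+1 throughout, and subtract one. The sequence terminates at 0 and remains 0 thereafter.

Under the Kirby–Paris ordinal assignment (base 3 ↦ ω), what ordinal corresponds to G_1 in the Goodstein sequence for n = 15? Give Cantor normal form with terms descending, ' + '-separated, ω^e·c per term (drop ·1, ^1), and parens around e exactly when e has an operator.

ω^(ω + 1) + ω^ω + ω

15 —HB2→ 2^(2 + 1) + 2^2 + 2 + 1 —bump→ 3^(3 + 1) + 3^3 + 3 + 1 = 112 —(−1)→ 111
111 —HB3→ 3^(3 + 1) + 3^3 + 3 —bump→ 4^(4 + 1) + 4^4 + 4 = 1284 —(−1)→ 1283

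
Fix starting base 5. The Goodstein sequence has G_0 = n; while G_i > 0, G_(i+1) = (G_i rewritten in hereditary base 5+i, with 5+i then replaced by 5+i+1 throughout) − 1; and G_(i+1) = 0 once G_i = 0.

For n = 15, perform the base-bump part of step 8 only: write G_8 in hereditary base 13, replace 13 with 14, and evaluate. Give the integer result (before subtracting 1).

(0) 15|_5 = 3·5 ↦ 3·6|_6 = 18 ⇒ 17
(1) 17|_6 = 2·6 + 5 ↦ 2·7 + 5|_7 = 19 ⇒ 18
(2) 18|_7 = 2·7 + 4 ↦ 2·8 + 4|_8 = 20 ⇒ 19
(3) 19|_8 = 2·8 + 3 ↦ 2·9 + 3|_9 = 21 ⇒ 20
(4) 20|_9 = 2·9 + 2 ↦ 2·10 + 2|_10 = 22 ⇒ 21
(5) 21|_10 = 2·10 + 1 ↦ 2·11 + 1|_11 = 23 ⇒ 22
(6) 22|_11 = 2·11 ↦ 2·12|_12 = 24 ⇒ 23
(7) 23|_12 = 12 + 11 ↦ 13 + 11|_13 = 24 ⇒ 23

24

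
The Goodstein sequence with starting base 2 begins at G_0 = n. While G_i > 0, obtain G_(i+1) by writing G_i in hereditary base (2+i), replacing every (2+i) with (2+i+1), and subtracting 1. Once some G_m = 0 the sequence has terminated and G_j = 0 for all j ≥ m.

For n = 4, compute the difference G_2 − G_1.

15

(0) 4|_2 = 2^2 ↦ 3^3|_3 = 27 ⇒ 26
(1) 26|_3 = 2·3^2 + 2·3 + 2 ↦ 2·4^2 + 2·4 + 2|_4 = 42 ⇒ 41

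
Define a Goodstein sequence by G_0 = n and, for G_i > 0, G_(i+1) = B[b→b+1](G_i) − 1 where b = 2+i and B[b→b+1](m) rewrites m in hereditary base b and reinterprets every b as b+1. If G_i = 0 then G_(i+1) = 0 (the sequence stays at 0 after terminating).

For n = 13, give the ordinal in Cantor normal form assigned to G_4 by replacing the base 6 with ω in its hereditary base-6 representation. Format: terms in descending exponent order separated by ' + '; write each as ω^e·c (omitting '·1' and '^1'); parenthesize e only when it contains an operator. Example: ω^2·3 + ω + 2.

ω^(ω + 1) + ω^3·3 + ω^2·3 + ω·3 + 1

[0] 13 ≡ 2^(2 + 1) + 2^2 + 1 (base 2). Lift 3: 109. −1: 108.
[1] 108 ≡ 3^(3 + 1) + 3^3 (base 3). Lift 4: 1280. −1: 1279.
[2] 1279 ≡ 4^(4 + 1) + 3·4^3 + 3·4^2 + 3·4 + 3 (base 4). Lift 5: 16093. −1: 16092.
[3] 16092 ≡ 5^(5 + 1) + 3·5^3 + 3·5^2 + 3·5 + 2 (base 5). Lift 6: 280712. −1: 280711.
[4] 280711 ≡ 6^(6 + 1) + 3·6^3 + 3·6^2 + 3·6 + 1 (base 6). Lift 7: 5765999. −1: 5765998.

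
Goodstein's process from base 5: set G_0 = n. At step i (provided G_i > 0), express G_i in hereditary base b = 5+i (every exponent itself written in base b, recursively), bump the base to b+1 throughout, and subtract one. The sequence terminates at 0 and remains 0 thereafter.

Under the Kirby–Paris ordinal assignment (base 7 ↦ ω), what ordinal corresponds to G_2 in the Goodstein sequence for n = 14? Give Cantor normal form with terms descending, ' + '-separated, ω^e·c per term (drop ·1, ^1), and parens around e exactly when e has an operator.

i=0: 14 = 2·5 + 4 (b=5); 5→6: 2·6 + 4 = 16; 16−1 = 15
i=1: 15 = 2·6 + 3 (b=6); 6→7: 2·7 + 3 = 17; 17−1 = 16
i=2: 16 = 2·7 + 2 (b=7); 7→8: 2·8 + 2 = 18; 18−1 = 17

ω·2 + 2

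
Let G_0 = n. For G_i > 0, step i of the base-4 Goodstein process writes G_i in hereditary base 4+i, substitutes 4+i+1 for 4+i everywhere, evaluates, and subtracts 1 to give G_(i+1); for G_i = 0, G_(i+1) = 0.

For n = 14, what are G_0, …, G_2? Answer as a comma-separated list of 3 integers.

14, 16, 18

14 —HB4→ 3·4 + 2 —bump→ 3·5 + 2 = 17 —(−1)→ 16
16 —HB5→ 3·5 + 1 —bump→ 3·6 + 1 = 19 —(−1)→ 18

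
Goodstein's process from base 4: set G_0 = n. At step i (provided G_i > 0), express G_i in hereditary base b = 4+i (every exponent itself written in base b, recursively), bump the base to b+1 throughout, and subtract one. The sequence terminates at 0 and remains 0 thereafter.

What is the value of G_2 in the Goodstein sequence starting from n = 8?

9

8 —HB4→ 2·4 —bump→ 2·5 = 10 —(−1)→ 9
9 —HB5→ 5 + 4 —bump→ 6 + 4 = 10 —(−1)→ 9
9 —HB6→ 6 + 3 —bump→ 7 + 3 = 10 —(−1)→ 9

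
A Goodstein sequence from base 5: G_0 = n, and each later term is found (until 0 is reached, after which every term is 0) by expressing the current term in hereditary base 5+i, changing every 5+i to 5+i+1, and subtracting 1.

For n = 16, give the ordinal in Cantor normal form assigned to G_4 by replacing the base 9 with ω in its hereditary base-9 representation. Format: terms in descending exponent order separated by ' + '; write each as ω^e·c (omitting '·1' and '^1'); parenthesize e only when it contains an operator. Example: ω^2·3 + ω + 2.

i=0: 16 = 3·5 + 1 (b=5); 5→6: 3·6 + 1 = 19; 19−1 = 18
i=1: 18 = 3·6 (b=6); 6→7: 3·7 = 21; 21−1 = 20
i=2: 20 = 2·7 + 6 (b=7); 7→8: 2·8 + 6 = 22; 22−1 = 21
i=3: 21 = 2·8 + 5 (b=8); 8→9: 2·9 + 5 = 23; 23−1 = 22

ω·2 + 4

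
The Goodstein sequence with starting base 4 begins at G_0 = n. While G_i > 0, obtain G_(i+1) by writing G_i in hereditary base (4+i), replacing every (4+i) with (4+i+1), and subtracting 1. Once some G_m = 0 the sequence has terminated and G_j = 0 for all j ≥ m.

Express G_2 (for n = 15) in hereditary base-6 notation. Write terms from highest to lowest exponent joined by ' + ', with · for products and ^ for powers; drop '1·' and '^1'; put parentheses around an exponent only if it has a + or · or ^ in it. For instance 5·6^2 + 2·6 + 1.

i=0: 15 = 3·4 + 3 (b=4); 4→5: 3·5 + 3 = 18; 18−1 = 17
i=1: 17 = 3·5 + 2 (b=5); 5→6: 3·6 + 2 = 20; 20−1 = 19
i=2: 19 = 3·6 + 1 (b=6); 6→7: 3·7 + 1 = 22; 22−1 = 21

3·6 + 1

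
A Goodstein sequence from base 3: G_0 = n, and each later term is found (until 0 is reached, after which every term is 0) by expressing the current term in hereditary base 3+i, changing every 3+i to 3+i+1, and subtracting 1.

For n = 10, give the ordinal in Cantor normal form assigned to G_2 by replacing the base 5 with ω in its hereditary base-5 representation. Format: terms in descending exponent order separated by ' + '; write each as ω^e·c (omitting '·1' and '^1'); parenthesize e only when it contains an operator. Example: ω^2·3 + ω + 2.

ω·4 + 4

base 3: 10 = 3^2 + 1; at 4: 4^2 + 1 = 17; next = 16
base 4: 16 = 4^2; at 5: 5^2 = 25; next = 24
base 5: 24 = 4·5 + 4; at 6: 4·6 + 4 = 28; next = 27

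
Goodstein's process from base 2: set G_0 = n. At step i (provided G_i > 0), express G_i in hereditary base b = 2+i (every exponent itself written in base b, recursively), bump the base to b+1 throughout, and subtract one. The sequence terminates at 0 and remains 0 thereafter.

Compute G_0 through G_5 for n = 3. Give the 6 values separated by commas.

i=0: 3 = 2 + 1 (b=2); 2→3: 3 + 1 = 4; 4−1 = 3
i=1: 3 = 3 (b=3); 3→4: 4 = 4; 4−1 = 3
i=2: 3 = 3 (b=4); 4→5: 3 = 3; 3−1 = 2
i=3: 2 = 2 (b=5); 5→6: 2 = 2; 2−1 = 1
i=4: 1 = 1 (b=6); 6→7: 1 = 1; 1−1 = 0

3, 3, 3, 2, 1, 0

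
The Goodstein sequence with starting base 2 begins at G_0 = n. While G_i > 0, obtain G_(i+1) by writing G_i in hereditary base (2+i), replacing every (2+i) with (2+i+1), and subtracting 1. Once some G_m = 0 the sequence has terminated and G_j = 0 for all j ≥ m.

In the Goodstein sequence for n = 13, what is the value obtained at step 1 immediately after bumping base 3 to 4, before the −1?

[0] 13 ≡ 2^(2 + 1) + 2^2 + 1 (base 2). Lift 3: 109. −1: 108.
[1] 108 ≡ 3^(3 + 1) + 3^3 (base 3). Lift 4: 1280. −1: 1279.

1280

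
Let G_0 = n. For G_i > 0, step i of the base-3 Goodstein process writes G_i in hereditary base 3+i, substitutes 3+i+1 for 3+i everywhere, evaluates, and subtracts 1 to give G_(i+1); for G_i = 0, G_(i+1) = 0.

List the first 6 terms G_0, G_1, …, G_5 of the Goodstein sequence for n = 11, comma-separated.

11, 17, 25, 35, 39, 43

[0] 11 ≡ 3^2 + 2 (base 3). Lift 4: 18. −1: 17.
[1] 17 ≡ 4^2 + 1 (base 4). Lift 5: 26. −1: 25.
[2] 25 ≡ 5^2 (base 5). Lift 6: 36. −1: 35.
[3] 35 ≡ 5·6 + 5 (base 6). Lift 7: 40. −1: 39.
[4] 39 ≡ 5·7 + 4 (base 7). Lift 8: 44. −1: 43.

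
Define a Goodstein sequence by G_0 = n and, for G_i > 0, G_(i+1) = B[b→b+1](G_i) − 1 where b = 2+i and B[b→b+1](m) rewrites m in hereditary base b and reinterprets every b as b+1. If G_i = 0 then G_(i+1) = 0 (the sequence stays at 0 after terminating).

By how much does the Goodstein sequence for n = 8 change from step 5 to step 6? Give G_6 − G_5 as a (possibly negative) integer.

base 2: 8 = 2^(2 + 1); at 3: 3^(3 + 1) = 81; next = 80
base 3: 80 = 2·3^3 + 2·3^2 + 2·3 + 2; at 4: 2·4^4 + 2·4^2 + 2·4 + 2 = 554; next = 553
base 4: 553 = 2·4^4 + 2·4^2 + 2·4 + 1; at 5: 2·5^5 + 2·5^2 + 2·5 + 1 = 6311; next = 6310
base 5: 6310 = 2·5^5 + 2·5^2 + 2·5; at 6: 2·6^6 + 2·6^2 + 2·6 = 93396; next = 93395
base 6: 93395 = 2·6^6 + 2·6^2 + 6 + 5; at 7: 2·7^7 + 2·7^2 + 7 + 5 = 1647196; next = 1647195
base 7: 1647195 = 2·7^7 + 2·7^2 + 7 + 4; at 8: 2·8^8 + 2·8^2 + 8 + 4 = 33554572; next = 33554571

31907376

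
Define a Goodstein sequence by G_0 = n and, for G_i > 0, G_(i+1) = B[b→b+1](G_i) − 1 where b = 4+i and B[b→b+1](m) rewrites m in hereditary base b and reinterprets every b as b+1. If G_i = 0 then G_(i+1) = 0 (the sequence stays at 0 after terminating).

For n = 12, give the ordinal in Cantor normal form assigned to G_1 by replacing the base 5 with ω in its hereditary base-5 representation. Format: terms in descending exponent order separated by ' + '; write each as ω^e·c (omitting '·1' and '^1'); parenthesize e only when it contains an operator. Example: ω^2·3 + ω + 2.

G_0=12  [base 4] 3·4  →[4↦5]→  3·5 = 15  −1 ⇒ G_1=14
G_1=14  [base 5] 2·5 + 4  →[5↦6]→  2·6 + 4 = 16  −1 ⇒ G_2=15

ω·2 + 4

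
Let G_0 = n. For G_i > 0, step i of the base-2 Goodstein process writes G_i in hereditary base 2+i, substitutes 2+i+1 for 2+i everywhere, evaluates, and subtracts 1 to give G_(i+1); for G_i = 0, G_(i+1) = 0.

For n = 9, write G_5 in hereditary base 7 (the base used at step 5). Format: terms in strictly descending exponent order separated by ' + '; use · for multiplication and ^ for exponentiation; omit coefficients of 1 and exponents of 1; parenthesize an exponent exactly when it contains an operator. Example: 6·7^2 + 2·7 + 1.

G_0 = 9. HB_2(9) = 2^(2 + 1) + 1. Bump = 82. G_1 = 81.
G_1 = 81. HB_3(81) = 3^(3 + 1). Bump = 1024. G_2 = 1023.
G_2 = 1023. HB_4(1023) = 3·4^4 + 3·4^3 + 3·4^2 + 3·4 + 3. Bump = 9843. G_3 = 9842.
G_3 = 9842. HB_5(9842) = 3·5^5 + 3·5^3 + 3·5^2 + 3·5 + 2. Bump = 140744. G_4 = 140743.
G_4 = 140743. HB_6(140743) = 3·6^6 + 3·6^3 + 3·6^2 + 3·6 + 1. Bump = 2471827. G_5 = 2471826.
G_5 = 2471826. HB_7(2471826) = 3·7^7 + 3·7^3 + 3·7^2 + 3·7. Bump = 50333400. G_6 = 50333399.

3·7^7 + 3·7^3 + 3·7^2 + 3·7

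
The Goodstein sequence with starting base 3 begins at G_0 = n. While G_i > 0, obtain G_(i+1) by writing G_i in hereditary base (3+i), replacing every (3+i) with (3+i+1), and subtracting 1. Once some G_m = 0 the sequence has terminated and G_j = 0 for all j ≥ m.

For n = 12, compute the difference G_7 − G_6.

step 0: 12 = 3^2 + 3; sub 4 for 3: 4^2 + 4; = 20; G_1 = 20−1 = 19
step 1: 19 = 4^2 + 3; sub 5 for 4: 5^2 + 3; = 28; G_2 = 28−1 = 27
step 2: 27 = 5^2 + 2; sub 6 for 5: 6^2 + 2; = 38; G_3 = 38−1 = 37
step 3: 37 = 6^2 + 1; sub 7 for 6: 7^2 + 1; = 50; G_4 = 50−1 = 49
step 4: 49 = 7^2; sub 8 for 7: 8^2; = 64; G_5 = 64−1 = 63
step 5: 63 = 7·8 + 7; sub 9 for 8: 7·9 + 7; = 70; G_6 = 70−1 = 69
step 6: 69 = 7·9 + 6; sub 10 for 9: 7·10 + 6; = 76; G_7 = 76−1 = 75

6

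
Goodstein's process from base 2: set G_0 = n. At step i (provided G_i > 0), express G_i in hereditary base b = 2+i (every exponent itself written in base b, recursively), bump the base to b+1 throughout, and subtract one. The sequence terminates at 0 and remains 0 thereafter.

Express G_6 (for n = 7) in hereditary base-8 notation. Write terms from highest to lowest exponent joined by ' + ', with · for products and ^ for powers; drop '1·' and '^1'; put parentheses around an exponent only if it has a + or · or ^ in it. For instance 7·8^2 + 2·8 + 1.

7·8^7 + 7·8^6 + 7·8^5 + 7·8^4 + 7·8^3 + 7·8^2 + 7·8 + 7

(0) 7|_2 = 2^2 + 2 + 1 ↦ 3^3 + 3 + 1|_3 = 31 ⇒ 30
(1) 30|_3 = 3^3 + 3 ↦ 4^4 + 4|_4 = 260 ⇒ 259
(2) 259|_4 = 4^4 + 3 ↦ 5^5 + 3|_5 = 3128 ⇒ 3127
(3) 3127|_5 = 5^5 + 2 ↦ 6^6 + 2|_6 = 46658 ⇒ 46657
(4) 46657|_6 = 6^6 + 1 ↦ 7^7 + 1|_7 = 823544 ⇒ 823543
(5) 823543|_7 = 7^7 ↦ 8^8|_8 = 16777216 ⇒ 16777215
(6) 16777215|_8 = 7·8^7 + 7·8^6 + 7·8^5 + 7·8^4 + 7·8^3 + 7·8^2 + 7·8 + 7 ↦ 7·9^7 + 7·9^6 + 7·9^5 + 7·9^4 + 7·9^3 + 7·9^2 + 7·9 + 7|_9 = 37665880 ⇒ 37665879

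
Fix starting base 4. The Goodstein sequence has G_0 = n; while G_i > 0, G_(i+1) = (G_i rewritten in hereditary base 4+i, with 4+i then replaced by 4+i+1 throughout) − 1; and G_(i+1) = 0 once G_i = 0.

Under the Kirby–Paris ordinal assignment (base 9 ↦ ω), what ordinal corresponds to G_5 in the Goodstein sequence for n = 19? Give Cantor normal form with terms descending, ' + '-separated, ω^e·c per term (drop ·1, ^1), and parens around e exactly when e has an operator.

ω·7 + 6

G_0 = 19. HB_4(19) = 4^2 + 3. Bump = 28. G_1 = 27.
G_1 = 27. HB_5(27) = 5^2 + 2. Bump = 38. G_2 = 37.
G_2 = 37. HB_6(37) = 6^2 + 1. Bump = 50. G_3 = 49.
G_3 = 49. HB_7(49) = 7^2. Bump = 64. G_4 = 63.
G_4 = 63. HB_8(63) = 7·8 + 7. Bump = 70. G_5 = 69.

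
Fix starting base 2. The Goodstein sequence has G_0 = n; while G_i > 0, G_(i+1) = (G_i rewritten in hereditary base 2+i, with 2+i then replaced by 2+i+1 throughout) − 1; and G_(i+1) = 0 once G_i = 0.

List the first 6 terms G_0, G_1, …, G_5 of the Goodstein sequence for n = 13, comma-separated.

13, 108, 1279, 16092, 280711, 5765998

i=0: 13 = 2^(2 + 1) + 2^2 + 1 (b=2); 2→3: 3^(3 + 1) + 3^3 + 1 = 109; 109−1 = 108
i=1: 108 = 3^(3 + 1) + 3^3 (b=3); 3→4: 4^(4 + 1) + 4^4 = 1280; 1280−1 = 1279
i=2: 1279 = 4^(4 + 1) + 3·4^3 + 3·4^2 + 3·4 + 3 (b=4); 4→5: 5^(5 + 1) + 3·5^3 + 3·5^2 + 3·5 + 3 = 16093; 16093−1 = 16092
i=3: 16092 = 5^(5 + 1) + 3·5^3 + 3·5^2 + 3·5 + 2 (b=5); 5→6: 6^(6 + 1) + 3·6^3 + 3·6^2 + 3·6 + 2 = 280712; 280712−1 = 280711
i=4: 280711 = 6^(6 + 1) + 3·6^3 + 3·6^2 + 3·6 + 1 (b=6); 6→7: 7^(7 + 1) + 3·7^3 + 3·7^2 + 3·7 + 1 = 5765999; 5765999−1 = 5765998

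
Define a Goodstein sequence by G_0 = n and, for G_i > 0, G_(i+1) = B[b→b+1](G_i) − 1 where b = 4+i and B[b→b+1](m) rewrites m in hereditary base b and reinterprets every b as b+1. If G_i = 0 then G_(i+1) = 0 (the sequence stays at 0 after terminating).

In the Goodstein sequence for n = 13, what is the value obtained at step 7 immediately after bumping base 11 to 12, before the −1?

13 —HB4→ 3·4 + 1 —bump→ 3·5 + 1 = 16 —(−1)→ 15
15 —HB5→ 3·5 —bump→ 3·6 = 18 —(−1)→ 17
17 —HB6→ 2·6 + 5 —bump→ 2·7 + 5 = 19 —(−1)→ 18
18 —HB7→ 2·7 + 4 —bump→ 2·8 + 4 = 20 —(−1)→ 19
19 —HB8→ 2·8 + 3 —bump→ 2·9 + 3 = 21 —(−1)→ 20
20 —HB9→ 2·9 + 2 —bump→ 2·10 + 2 = 22 —(−1)→ 21
21 —HB10→ 2·10 + 1 —bump→ 2·11 + 1 = 23 —(−1)→ 22
22 —HB11→ 2·11 —bump→ 2·12 = 24 —(−1)→ 23

24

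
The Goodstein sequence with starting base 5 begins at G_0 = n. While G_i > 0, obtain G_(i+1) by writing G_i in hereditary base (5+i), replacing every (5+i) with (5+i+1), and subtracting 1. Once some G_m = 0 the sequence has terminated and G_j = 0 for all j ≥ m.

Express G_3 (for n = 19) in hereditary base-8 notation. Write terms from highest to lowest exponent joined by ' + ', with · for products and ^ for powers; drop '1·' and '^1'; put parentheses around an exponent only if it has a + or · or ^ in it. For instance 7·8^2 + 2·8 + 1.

19 —HB5→ 3·5 + 4 —bump→ 3·6 + 4 = 22 —(−1)→ 21
21 —HB6→ 3·6 + 3 —bump→ 3·7 + 3 = 24 —(−1)→ 23
23 —HB7→ 3·7 + 2 —bump→ 3·8 + 2 = 26 —(−1)→ 25
25 —HB8→ 3·8 + 1 —bump→ 3·9 + 1 = 28 —(−1)→ 27

3·8 + 1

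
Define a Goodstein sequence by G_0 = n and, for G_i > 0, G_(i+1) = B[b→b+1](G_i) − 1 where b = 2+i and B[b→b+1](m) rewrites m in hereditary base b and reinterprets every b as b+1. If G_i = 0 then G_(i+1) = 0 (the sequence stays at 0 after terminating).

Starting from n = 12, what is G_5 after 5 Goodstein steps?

i=0: 12 = 2^(2 + 1) + 2^2 (b=2); 2→3: 3^(3 + 1) + 3^3 = 108; 108−1 = 107
i=1: 107 = 3^(3 + 1) + 2·3^2 + 2·3 + 2 (b=3); 3→4: 4^(4 + 1) + 2·4^2 + 2·4 + 2 = 1066; 1066−1 = 1065
i=2: 1065 = 4^(4 + 1) + 2·4^2 + 2·4 + 1 (b=4); 4→5: 5^(5 + 1) + 2·5^2 + 2·5 + 1 = 15686; 15686−1 = 15685
i=3: 15685 = 5^(5 + 1) + 2·5^2 + 2·5 (b=5); 5→6: 6^(6 + 1) + 2·6^2 + 2·6 = 280020; 280020−1 = 280019
i=4: 280019 = 6^(6 + 1) + 2·6^2 + 6 + 5 (b=6); 6→7: 7^(7 + 1) + 2·7^2 + 7 + 5 = 5764911; 5764911−1 = 5764910
i=5: 5764910 = 7^(7 + 1) + 2·7^2 + 7 + 4 (b=7); 7→8: 8^(8 + 1) + 2·8^2 + 8 + 4 = 134217868; 134217868−1 = 134217867

5764910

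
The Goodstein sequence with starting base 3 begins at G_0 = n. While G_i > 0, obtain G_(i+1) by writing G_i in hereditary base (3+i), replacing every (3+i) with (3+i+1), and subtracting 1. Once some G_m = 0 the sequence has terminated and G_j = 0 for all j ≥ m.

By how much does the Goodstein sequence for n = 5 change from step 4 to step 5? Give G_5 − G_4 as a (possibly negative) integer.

-1

(0) 5|_3 = 3 + 2 ↦ 4 + 2|_4 = 6 ⇒ 5
(1) 5|_4 = 4 + 1 ↦ 5 + 1|_5 = 6 ⇒ 5
(2) 5|_5 = 5 ↦ 6|_6 = 6 ⇒ 5
(3) 5|_6 = 5 ↦ 5|_7 = 5 ⇒ 4
(4) 4|_7 = 4 ↦ 4|_8 = 4 ⇒ 3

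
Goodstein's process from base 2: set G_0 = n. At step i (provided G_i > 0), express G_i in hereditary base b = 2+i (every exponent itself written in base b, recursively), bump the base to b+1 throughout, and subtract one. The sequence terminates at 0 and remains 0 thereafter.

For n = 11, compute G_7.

11 —HB2→ 2^(2 + 1) + 2 + 1 —bump→ 3^(3 + 1) + 3 + 1 = 85 —(−1)→ 84
84 —HB3→ 3^(3 + 1) + 3 —bump→ 4^(4 + 1) + 4 = 1028 —(−1)→ 1027
1027 —HB4→ 4^(4 + 1) + 3 —bump→ 5^(5 + 1) + 3 = 15628 —(−1)→ 15627
15627 —HB5→ 5^(5 + 1) + 2 —bump→ 6^(6 + 1) + 2 = 279938 —(−1)→ 279937
279937 —HB6→ 6^(6 + 1) + 1 —bump→ 7^(7 + 1) + 1 = 5764802 —(−1)→ 5764801
5764801 —HB7→ 7^(7 + 1) —bump→ 8^(8 + 1) = 134217728 —(−1)→ 134217727
134217727 —HB8→ 7·8^8 + 7·8^7 + 7·8^6 + 7·8^5 + 7·8^4 + 7·8^3 + 7·8^2 + 7·8 + 7 —bump→ 7·9^9 + 7·9^7 + 7·9^6 + 7·9^5 + 7·9^4 + 7·9^3 + 7·9^2 + 7·9 + 7 = 2749609303 —(−1)→ 2749609302
2749609302 —HB9→ 7·9^9 + 7·9^7 + 7·9^6 + 7·9^5 + 7·9^4 + 7·9^3 + 7·9^2 + 7·9 + 6 —bump→ 7·10^10 + 7·10^7 + 7·10^6 + 7·10^5 + 7·10^4 + 7·10^3 + 7·10^2 + 7·10 + 6 = 70077777776 —(−1)→ 70077777775

2749609302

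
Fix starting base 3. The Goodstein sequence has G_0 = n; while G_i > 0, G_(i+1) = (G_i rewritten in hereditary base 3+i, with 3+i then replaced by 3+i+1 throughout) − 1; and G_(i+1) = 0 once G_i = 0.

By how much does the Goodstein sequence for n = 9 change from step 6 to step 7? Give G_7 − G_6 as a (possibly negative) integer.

[0] 9 ≡ 3^2 (base 3). Lift 4: 16. −1: 15.
[1] 15 ≡ 3·4 + 3 (base 4). Lift 5: 18. −1: 17.
[2] 17 ≡ 3·5 + 2 (base 5). Lift 6: 20. −1: 19.
[3] 19 ≡ 3·6 + 1 (base 6). Lift 7: 22. −1: 21.
[4] 21 ≡ 3·7 (base 7). Lift 8: 24. −1: 23.
[5] 23 ≡ 2·8 + 7 (base 8). Lift 9: 25. −1: 24.
[6] 24 ≡ 2·9 + 6 (base 9). Lift 10: 26. −1: 25.

1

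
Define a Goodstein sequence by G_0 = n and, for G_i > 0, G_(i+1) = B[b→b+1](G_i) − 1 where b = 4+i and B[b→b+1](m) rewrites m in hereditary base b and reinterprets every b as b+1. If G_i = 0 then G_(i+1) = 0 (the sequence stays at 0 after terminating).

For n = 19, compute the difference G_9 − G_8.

(0) 19|_4 = 4^2 + 3 ↦ 5^2 + 3|_5 = 28 ⇒ 27
(1) 27|_5 = 5^2 + 2 ↦ 6^2 + 2|_6 = 38 ⇒ 37
(2) 37|_6 = 6^2 + 1 ↦ 7^2 + 1|_7 = 50 ⇒ 49
(3) 49|_7 = 7^2 ↦ 8^2|_8 = 64 ⇒ 63
(4) 63|_8 = 7·8 + 7 ↦ 7·9 + 7|_9 = 70 ⇒ 69
(5) 69|_9 = 7·9 + 6 ↦ 7·10 + 6|_10 = 76 ⇒ 75
(6) 75|_10 = 7·10 + 5 ↦ 7·11 + 5|_11 = 82 ⇒ 81
(7) 81|_11 = 7·11 + 4 ↦ 7·12 + 4|_12 = 88 ⇒ 87
(8) 87|_12 = 7·12 + 3 ↦ 7·13 + 3|_13 = 94 ⇒ 93

6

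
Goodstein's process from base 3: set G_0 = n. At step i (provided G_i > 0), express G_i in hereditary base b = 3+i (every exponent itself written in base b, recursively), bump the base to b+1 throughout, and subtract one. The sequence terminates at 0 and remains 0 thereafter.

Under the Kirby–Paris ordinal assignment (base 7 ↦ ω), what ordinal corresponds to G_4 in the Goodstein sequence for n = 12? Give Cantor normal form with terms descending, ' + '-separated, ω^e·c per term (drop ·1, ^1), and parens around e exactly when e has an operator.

ω^2

G_0=12  [base 3] 3^2 + 3  →[3↦4]→  4^2 + 4 = 20  −1 ⇒ G_1=19
G_1=19  [base 4] 4^2 + 3  →[4↦5]→  5^2 + 3 = 28  −1 ⇒ G_2=27
G_2=27  [base 5] 5^2 + 2  →[5↦6]→  6^2 + 2 = 38  −1 ⇒ G_3=37
G_3=37  [base 6] 6^2 + 1  →[6↦7]→  7^2 + 1 = 50  −1 ⇒ G_4=49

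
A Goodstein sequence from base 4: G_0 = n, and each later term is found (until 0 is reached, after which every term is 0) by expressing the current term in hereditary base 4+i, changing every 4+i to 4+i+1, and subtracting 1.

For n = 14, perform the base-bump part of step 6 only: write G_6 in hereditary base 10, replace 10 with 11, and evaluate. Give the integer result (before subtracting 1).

25

G_0 = 14. HB_4(14) = 3·4 + 2. Bump = 17. G_1 = 16.
G_1 = 16. HB_5(16) = 3·5 + 1. Bump = 19. G_2 = 18.
G_2 = 18. HB_6(18) = 3·6. Bump = 21. G_3 = 20.
G_3 = 20. HB_7(20) = 2·7 + 6. Bump = 22. G_4 = 21.
G_4 = 21. HB_8(21) = 2·8 + 5. Bump = 23. G_5 = 22.
G_5 = 22. HB_9(22) = 2·9 + 4. Bump = 24. G_6 = 23.
G_6 = 23. HB_10(23) = 2·10 + 3. Bump = 25. G_7 = 24.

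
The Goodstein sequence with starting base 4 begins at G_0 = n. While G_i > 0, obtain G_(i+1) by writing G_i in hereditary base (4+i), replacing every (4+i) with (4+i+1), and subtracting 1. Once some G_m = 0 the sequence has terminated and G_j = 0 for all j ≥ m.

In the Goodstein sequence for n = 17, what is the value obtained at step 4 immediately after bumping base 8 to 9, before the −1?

base 4: 17 = 4^2 + 1; at 5: 5^2 + 1 = 26; next = 25
base 5: 25 = 5^2; at 6: 6^2 = 36; next = 35
base 6: 35 = 5·6 + 5; at 7: 5·7 + 5 = 40; next = 39
base 7: 39 = 5·7 + 4; at 8: 5·8 + 4 = 44; next = 43
base 8: 43 = 5·8 + 3; at 9: 5·9 + 3 = 48; next = 47

48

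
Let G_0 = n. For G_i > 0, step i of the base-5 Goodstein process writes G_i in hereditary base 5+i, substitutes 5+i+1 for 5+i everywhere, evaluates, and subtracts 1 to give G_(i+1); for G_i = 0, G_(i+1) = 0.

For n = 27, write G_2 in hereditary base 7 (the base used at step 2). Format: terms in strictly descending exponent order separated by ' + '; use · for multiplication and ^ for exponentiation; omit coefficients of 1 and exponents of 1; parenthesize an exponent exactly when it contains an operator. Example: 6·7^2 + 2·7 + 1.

[0] 27 ≡ 5^2 + 2 (base 5). Lift 6: 38. −1: 37.
[1] 37 ≡ 6^2 + 1 (base 6). Lift 7: 50. −1: 49.
[2] 49 ≡ 7^2 (base 7). Lift 8: 64. −1: 63.

7^2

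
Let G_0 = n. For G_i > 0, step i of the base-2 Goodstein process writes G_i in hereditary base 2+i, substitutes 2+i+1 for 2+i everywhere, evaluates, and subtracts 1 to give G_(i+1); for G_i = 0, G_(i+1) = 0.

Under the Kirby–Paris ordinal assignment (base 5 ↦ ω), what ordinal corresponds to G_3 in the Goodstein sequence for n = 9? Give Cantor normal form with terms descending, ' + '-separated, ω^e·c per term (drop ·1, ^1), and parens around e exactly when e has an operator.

base 2: 9 = 2^(2 + 1) + 1; at 3: 3^(3 + 1) + 1 = 82; next = 81
base 3: 81 = 3^(3 + 1); at 4: 4^(4 + 1) = 1024; next = 1023
base 4: 1023 = 3·4^4 + 3·4^3 + 3·4^2 + 3·4 + 3; at 5: 3·5^5 + 3·5^3 + 3·5^2 + 3·5 + 3 = 9843; next = 9842
base 5: 9842 = 3·5^5 + 3·5^3 + 3·5^2 + 3·5 + 2; at 6: 3·6^6 + 3·6^3 + 3·6^2 + 3·6 + 2 = 140744; next = 140743

ω^ω·3 + ω^3·3 + ω^2·3 + ω·3 + 2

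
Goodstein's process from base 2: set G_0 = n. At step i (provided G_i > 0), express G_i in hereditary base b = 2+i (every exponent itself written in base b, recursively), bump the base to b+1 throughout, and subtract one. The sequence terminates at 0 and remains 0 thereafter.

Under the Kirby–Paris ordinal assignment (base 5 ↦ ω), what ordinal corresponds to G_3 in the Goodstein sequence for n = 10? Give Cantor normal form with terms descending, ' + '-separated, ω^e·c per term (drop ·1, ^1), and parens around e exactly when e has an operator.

(0) 10|_2 = 2^(2 + 1) + 2 ↦ 3^(3 + 1) + 3|_3 = 84 ⇒ 83
(1) 83|_3 = 3^(3 + 1) + 2 ↦ 4^(4 + 1) + 2|_4 = 1026 ⇒ 1025
(2) 1025|_4 = 4^(4 + 1) + 1 ↦ 5^(5 + 1) + 1|_5 = 15626 ⇒ 15625
(3) 15625|_5 = 5^(5 + 1) ↦ 6^(6 + 1)|_6 = 279936 ⇒ 279935

ω^(ω + 1)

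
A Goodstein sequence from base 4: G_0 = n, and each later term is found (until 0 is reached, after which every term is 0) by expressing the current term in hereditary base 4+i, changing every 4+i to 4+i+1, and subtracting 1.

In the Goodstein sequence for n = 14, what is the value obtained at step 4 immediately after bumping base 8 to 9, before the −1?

(0) 14|_4 = 3·4 + 2 ↦ 3·5 + 2|_5 = 17 ⇒ 16
(1) 16|_5 = 3·5 + 1 ↦ 3·6 + 1|_6 = 19 ⇒ 18
(2) 18|_6 = 3·6 ↦ 3·7|_7 = 21 ⇒ 20
(3) 20|_7 = 2·7 + 6 ↦ 2·8 + 6|_8 = 22 ⇒ 21

23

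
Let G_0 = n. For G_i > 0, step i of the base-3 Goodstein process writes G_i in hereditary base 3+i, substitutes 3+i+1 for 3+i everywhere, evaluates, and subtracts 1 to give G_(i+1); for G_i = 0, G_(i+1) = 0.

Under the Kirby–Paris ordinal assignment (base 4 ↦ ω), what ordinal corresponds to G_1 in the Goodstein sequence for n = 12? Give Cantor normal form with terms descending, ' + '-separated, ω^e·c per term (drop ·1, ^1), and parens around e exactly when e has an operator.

G_0 = 12. HB_3(12) = 3^2 + 3. Bump = 20. G_1 = 19.
G_1 = 19. HB_4(19) = 4^2 + 3. Bump = 28. G_2 = 27.

ω^2 + 3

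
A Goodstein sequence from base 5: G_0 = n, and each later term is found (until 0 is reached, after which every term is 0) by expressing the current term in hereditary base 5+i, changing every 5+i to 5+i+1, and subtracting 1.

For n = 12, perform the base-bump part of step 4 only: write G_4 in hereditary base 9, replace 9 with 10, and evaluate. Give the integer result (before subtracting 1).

(0) 12|_5 = 2·5 + 2 ↦ 2·6 + 2|_6 = 14 ⇒ 13
(1) 13|_6 = 2·6 + 1 ↦ 2·7 + 1|_7 = 15 ⇒ 14
(2) 14|_7 = 2·7 ↦ 2·8|_8 = 16 ⇒ 15
(3) 15|_8 = 8 + 7 ↦ 9 + 7|_9 = 16 ⇒ 15

16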